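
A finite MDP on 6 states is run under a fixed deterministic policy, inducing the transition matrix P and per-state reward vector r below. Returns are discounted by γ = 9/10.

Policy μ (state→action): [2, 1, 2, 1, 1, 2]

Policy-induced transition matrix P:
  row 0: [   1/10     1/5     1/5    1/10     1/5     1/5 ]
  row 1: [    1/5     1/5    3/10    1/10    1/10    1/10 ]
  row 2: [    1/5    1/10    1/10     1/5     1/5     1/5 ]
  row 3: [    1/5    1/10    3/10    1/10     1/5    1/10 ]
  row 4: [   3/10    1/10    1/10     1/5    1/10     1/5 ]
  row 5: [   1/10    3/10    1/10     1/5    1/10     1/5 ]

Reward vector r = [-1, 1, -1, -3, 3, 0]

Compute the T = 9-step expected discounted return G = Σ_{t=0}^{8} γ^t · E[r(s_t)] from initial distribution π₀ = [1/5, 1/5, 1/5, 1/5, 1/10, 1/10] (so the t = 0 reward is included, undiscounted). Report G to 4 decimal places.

t=0: π = [0.2000, 0.2000, 0.2000, 0.2000, 0.1000, 0.1000], E[r] = -0.5000, γ^t·E[r] = -0.500000, running G = -0.500000
t=1: π = [0.1800, 0.1600, 0.2000, 0.1400, 0.1600, 0.1600], E[r] = -0.1600, γ^t·E[r] = -0.144000, running G = -0.644000
t=2: π = [0.1820, 0.1660, 0.1780, 0.1520, 0.1520, 0.1700], E[r] = -0.1940, γ^t·E[r] = -0.157140, running G = -0.801140
t=3: π = [0.1800, 0.1688, 0.1818, 0.1500, 0.1512, 0.1682], E[r] = -0.1894, γ^t·E[r] = -0.138073, running G = -0.939213
t=4: π = [0.1803, 0.1685, 0.1818, 0.1501, 0.1512, 0.1681], E[r] = -0.1904, γ^t·E[r] = -0.124895, running G = -1.064108
t=5: π = [0.1803, 0.1685, 0.1818, 0.1501, 0.1512, 0.1681], E[r] = -0.1902, γ^t·E[r] = -0.112306, running G = -1.176414
t=6: π = [0.1803, 0.1685, 0.1818, 0.1501, 0.1512, 0.1681], E[r] = -0.1902, γ^t·E[r] = -0.101089, running G = -1.277503
t=7: π = [0.1803, 0.1685, 0.1818, 0.1501, 0.1512, 0.1681], E[r] = -0.1902, γ^t·E[r] = -0.090978, running G = -1.368481
t=8: π = [0.1803, 0.1685, 0.1818, 0.1501, 0.1512, 0.1681], E[r] = -0.1902, γ^t·E[r] = -0.081881, running G = -1.450362

G = -1.4504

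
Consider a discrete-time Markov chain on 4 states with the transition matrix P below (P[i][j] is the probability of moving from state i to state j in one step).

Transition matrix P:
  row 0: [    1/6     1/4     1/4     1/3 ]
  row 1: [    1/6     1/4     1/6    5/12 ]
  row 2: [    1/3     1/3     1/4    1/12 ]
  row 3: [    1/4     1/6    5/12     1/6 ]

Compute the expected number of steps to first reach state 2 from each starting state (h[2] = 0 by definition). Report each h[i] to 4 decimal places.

h = [3.5517, 3.8039, 0.0000, 3.0263]

First-step conditioning: h[2] = 0; for i ≠ 2, h[i] = 1 + Σ_k P[i][k]·h[k].
  h[0] = 1 + 1/6·h[0] + 1/4·h[1] + 1/3·h[3]
  h[1] = 1 + 1/6·h[0] + 1/4·h[1] + 5/12·h[3]
  h[3] = 1 + 1/4·h[0] + 1/6·h[1] + 1/6·h[3]
Solving the 3×3 linear system over states ≠ 2 gives exactly h = [2028/571, 2172/571, 0, 1728/571] (h[2] = 0 is the target).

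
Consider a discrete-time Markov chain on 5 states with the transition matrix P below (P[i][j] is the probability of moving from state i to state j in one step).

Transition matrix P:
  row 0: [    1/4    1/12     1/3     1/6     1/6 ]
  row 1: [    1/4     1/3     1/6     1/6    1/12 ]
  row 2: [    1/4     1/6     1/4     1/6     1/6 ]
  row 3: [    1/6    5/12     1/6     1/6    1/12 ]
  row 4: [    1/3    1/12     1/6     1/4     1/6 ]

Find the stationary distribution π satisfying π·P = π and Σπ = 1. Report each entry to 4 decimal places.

π = [0.2463, 0.2153, 0.2266, 0.1778, 0.1339]

Balance equations π_j = Σ_i π_i·P[i][j]:
  π_0 = 1/4·π_0 + 1/4·π_1 + 1/4·π_2 + 1/6·π_3 + 1/3·π_4
  π_1 = 1/12·π_0 + 1/3·π_1 + 1/6·π_2 + 5/12·π_3 + 1/12·π_4
  π_2 = 1/3·π_0 + 1/6·π_1 + 1/4·π_2 + 1/6·π_3 + 1/6·π_4
  π_3 = 1/6·π_0 + 1/6·π_1 + 1/6·π_2 + 1/6·π_3 + 1/4·π_4
  normalize: π_0 + π_1 + π_2 + π_3 + π_4 = 1
Solving the linear system gives exactly π = [387/1571, 3721/17281, 356/1571, 3073/17281, 2314/17281].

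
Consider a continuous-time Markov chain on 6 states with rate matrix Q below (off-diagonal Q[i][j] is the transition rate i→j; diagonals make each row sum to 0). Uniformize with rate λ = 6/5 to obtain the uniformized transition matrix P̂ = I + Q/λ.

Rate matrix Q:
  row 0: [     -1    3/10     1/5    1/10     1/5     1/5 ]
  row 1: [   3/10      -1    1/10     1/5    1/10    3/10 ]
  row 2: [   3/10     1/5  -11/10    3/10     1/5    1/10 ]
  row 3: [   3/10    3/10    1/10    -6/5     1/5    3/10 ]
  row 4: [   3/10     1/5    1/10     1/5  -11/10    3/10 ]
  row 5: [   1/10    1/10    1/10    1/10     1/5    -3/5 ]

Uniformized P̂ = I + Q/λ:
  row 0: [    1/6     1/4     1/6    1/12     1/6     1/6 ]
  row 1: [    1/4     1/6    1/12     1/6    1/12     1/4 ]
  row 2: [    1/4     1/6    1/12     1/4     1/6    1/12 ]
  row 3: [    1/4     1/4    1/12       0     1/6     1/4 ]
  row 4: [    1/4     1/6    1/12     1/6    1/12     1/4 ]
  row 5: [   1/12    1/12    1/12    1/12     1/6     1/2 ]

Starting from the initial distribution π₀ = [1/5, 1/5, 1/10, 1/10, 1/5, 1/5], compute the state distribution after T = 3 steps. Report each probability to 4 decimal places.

t=0: π = [0.2000, 0.2000, 0.1000, 0.1000, 0.2000, 0.2000]
t=1: π = [0.2000, 0.1750, 0.1000, 0.1250, 0.1333, 0.2667]
t=2: π = [0.1889, 0.1715, 0.1000, 0.1153, 0.1410, 0.2833]
t=3: π = [0.1870, 0.1684, 0.0991, 0.1164, 0.1406, 0.2884]

π = [0.1870, 0.1684, 0.0991, 0.1164, 0.1406, 0.2884]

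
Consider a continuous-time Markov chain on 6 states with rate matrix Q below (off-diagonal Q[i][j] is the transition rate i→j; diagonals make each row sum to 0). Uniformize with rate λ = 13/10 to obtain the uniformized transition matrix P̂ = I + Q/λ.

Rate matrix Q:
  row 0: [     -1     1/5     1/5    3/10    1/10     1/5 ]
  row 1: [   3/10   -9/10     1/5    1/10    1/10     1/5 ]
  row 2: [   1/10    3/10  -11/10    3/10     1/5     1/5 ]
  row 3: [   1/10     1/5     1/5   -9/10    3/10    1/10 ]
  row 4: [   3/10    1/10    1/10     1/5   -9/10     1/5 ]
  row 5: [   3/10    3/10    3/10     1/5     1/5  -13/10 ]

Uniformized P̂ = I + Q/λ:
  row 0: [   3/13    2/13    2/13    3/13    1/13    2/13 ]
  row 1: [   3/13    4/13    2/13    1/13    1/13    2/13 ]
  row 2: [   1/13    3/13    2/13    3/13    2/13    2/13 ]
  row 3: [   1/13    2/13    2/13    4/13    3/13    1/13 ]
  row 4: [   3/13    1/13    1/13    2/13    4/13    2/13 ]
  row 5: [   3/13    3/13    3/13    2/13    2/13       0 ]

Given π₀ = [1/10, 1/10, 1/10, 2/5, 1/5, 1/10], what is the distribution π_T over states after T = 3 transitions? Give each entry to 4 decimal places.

t=0: π = [0.1000, 0.1000, 0.1000, 0.4000, 0.2000, 0.1000]
t=1: π = [0.1538, 0.1692, 0.1462, 0.2231, 0.2000, 0.1077]
t=2: π = [0.1740, 0.1840, 0.1467, 0.1982, 0.1769, 0.1201]
t=3: π = [0.1777, 0.1891, 0.1495, 0.1949, 0.1688, 0.1201]

π = [0.1777, 0.1891, 0.1495, 0.1949, 0.1688, 0.1201]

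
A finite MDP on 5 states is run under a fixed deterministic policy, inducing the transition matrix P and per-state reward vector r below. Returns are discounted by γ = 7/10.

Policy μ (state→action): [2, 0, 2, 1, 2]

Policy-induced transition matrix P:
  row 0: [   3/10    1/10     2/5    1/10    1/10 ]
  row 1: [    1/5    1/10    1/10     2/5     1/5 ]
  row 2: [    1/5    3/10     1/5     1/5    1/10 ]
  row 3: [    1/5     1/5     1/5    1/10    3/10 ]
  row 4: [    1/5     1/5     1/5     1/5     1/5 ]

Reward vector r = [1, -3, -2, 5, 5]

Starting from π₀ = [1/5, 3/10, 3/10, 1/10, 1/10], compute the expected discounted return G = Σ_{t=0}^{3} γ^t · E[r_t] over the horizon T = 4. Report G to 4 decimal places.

t=0: π = [0.2000, 0.3000, 0.3000, 0.1000, 0.1000], E[r] = -0.3000, γ^t·E[r] = -0.300000, running G = -0.300000
t=1: π = [0.2200, 0.1800, 0.2100, 0.2300, 0.1600], E[r] = 1.2100, γ^t·E[r] = 0.847000, running G = 0.547000
t=2: π = [0.2220, 0.1810, 0.2260, 0.1910, 0.1800], E[r] = 1.0820, γ^t·E[r] = 0.530180, running G = 1.077180
t=3: π = [0.2222, 0.1823, 0.2263, 0.1949, 0.1743], E[r] = 1.0687, γ^t·E[r] = 0.366564, running G = 1.443744

G = 1.4437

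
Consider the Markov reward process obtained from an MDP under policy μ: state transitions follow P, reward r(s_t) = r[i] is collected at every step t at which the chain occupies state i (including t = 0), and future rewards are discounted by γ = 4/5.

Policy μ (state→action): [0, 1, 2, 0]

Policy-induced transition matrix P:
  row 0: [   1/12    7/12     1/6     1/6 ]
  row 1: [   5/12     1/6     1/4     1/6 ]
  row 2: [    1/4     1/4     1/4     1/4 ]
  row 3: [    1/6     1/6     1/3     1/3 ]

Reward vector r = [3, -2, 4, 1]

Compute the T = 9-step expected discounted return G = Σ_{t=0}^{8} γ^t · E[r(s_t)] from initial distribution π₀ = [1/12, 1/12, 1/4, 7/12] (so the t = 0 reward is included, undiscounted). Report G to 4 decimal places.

t=0: π = [0.0833, 0.0833, 0.2500, 0.5833], E[r] = 1.6667, γ^t·E[r] = 1.666667, running G = 1.666667
t=1: π = [0.2014, 0.2222, 0.2917, 0.2847], E[r] = 1.6111, γ^t·E[r] = 1.288889, running G = 2.955556
t=2: π = [0.2297, 0.2749, 0.2569, 0.2384], E[r] = 1.4057, γ^t·E[r] = 0.899630, running G = 3.855185
t=3: π = [0.2377, 0.2838, 0.2507, 0.2278], E[r] = 1.3761, γ^t·E[r] = 0.704543, running G = 4.559728
t=4: π = [0.2387, 0.2866, 0.2492, 0.2255], E[r] = 1.3652, γ^t·E[r] = 0.559188, running G = 5.118917
t=5: π = [0.2392, 0.2869, 0.2489, 0.2250], E[r] = 1.3644, γ^t·E[r] = 0.447086, running G = 5.566002
t=6: π = [0.2392, 0.2871, 0.2488, 0.2249], E[r] = 1.3637, γ^t·E[r] = 0.357473, running G = 5.923475
t=7: π = [0.2392, 0.2871, 0.2488, 0.2249], E[r] = 1.3637, γ^t·E[r] = 0.285988, running G = 6.209463
t=8: π = [0.2392, 0.2871, 0.2488, 0.2249], E[r] = 1.3636, γ^t·E[r] = 0.228779, running G = 6.438242

G = 6.4382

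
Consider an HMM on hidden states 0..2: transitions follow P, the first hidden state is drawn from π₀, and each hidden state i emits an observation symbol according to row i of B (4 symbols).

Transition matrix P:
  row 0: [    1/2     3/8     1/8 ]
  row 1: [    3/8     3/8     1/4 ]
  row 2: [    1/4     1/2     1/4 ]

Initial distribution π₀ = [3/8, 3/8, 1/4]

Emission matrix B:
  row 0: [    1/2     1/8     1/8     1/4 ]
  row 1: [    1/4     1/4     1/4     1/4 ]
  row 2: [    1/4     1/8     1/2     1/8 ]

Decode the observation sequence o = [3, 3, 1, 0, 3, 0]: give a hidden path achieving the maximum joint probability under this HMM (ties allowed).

path = [0, 0, 1, 0, 0, 0]

t=0: δ = [9.375e-02, 9.375e-02, 3.125e-02]  (obs o_0=3)
t=1: δ = [1.172e-02, 8.789e-03, 2.930e-03]  ψ = [0, 0, 1]  (obs o_1=3)
t=2: δ = [7.324e-04, 1.099e-03, 2.747e-04]  ψ = [0, 0, 1]  (obs o_2=1)
t=3: δ = [2.060e-04, 1.030e-04, 6.866e-05]  ψ = [1, 1, 1]  (obs o_3=0)
t=4: δ = [2.575e-05, 1.931e-05, 3.219e-06]  ψ = [0, 0, 0]  (obs o_4=3)
t=5: δ = [6.437e-06, 2.414e-06, 1.207e-06]  ψ = [0, 0, 1]  (obs o_5=0)
backtrack: best end state = 0; path = [0, 0, 1, 0, 0, 0]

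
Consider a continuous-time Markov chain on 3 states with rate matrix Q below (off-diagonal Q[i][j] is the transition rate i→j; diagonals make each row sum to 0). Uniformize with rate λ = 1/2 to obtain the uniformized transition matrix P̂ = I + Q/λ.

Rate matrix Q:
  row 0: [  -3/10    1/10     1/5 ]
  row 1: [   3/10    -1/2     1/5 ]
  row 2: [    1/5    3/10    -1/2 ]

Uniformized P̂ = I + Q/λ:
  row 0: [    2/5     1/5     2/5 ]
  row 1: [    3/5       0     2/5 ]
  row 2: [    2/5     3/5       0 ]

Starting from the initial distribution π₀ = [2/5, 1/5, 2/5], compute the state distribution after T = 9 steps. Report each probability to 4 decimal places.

t=0: π = [0.4000, 0.2000, 0.4000]
t=1: π = [0.4400, 0.3200, 0.2400]
t=2: π = [0.4640, 0.2320, 0.3040]
t=3: π = [0.4464, 0.2752, 0.2784]
t=4: π = [0.4550, 0.2563, 0.2886]
t=5: π = [0.4513, 0.2642, 0.2845]
t=6: π = [0.4528, 0.2610, 0.2862]
t=7: π = [0.4522, 0.2623, 0.2855]
t=8: π = [0.4525, 0.2618, 0.2858]
t=9: π = [0.4524, 0.2620, 0.2857]

π = [0.4524, 0.2620, 0.2857]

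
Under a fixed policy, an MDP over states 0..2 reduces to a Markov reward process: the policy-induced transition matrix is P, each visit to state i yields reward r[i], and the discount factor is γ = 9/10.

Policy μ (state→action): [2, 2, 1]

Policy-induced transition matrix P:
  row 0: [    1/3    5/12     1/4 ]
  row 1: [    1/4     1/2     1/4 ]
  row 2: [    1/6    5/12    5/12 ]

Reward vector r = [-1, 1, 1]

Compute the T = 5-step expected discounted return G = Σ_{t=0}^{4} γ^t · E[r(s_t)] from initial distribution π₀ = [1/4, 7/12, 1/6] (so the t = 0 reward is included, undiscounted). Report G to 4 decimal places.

G = 2.0495

t=0: π = [0.2500, 0.5833, 0.1667], E[r] = 0.5000, γ^t·E[r] = 0.500000, running G = 0.500000
t=1: π = [0.2569, 0.4653, 0.2778], E[r] = 0.4861, γ^t·E[r] = 0.437500, running G = 0.937500
t=2: π = [0.2483, 0.4554, 0.2963], E[r] = 0.5035, γ^t·E[r] = 0.407813, running G = 1.345313
t=3: π = [0.2460, 0.4546, 0.2994], E[r] = 0.5080, γ^t·E[r] = 0.370336, running G = 1.715648
t=4: π = [0.2456, 0.4546, 0.2999], E[r] = 0.5089, γ^t·E[r] = 0.333888, running G = 2.049536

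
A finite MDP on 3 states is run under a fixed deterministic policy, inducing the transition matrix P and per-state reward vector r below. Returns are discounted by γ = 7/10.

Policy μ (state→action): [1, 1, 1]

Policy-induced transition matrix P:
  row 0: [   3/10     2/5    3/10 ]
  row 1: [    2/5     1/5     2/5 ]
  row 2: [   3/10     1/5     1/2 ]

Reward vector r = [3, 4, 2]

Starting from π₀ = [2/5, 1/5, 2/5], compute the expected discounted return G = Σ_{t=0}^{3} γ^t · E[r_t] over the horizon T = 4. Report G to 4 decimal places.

G = 7.1956

t=0: π = [0.4000, 0.2000, 0.4000], E[r] = 2.8000, γ^t·E[r] = 2.800000, running G = 2.800000
t=1: π = [0.3200, 0.2800, 0.4000], E[r] = 2.8800, γ^t·E[r] = 2.016000, running G = 4.816000
t=2: π = [0.3280, 0.2640, 0.4080], E[r] = 2.8560, γ^t·E[r] = 1.399440, running G = 6.215440
t=3: π = [0.3264, 0.2656, 0.4080], E[r] = 2.8576, γ^t·E[r] = 0.980157, running G = 7.195597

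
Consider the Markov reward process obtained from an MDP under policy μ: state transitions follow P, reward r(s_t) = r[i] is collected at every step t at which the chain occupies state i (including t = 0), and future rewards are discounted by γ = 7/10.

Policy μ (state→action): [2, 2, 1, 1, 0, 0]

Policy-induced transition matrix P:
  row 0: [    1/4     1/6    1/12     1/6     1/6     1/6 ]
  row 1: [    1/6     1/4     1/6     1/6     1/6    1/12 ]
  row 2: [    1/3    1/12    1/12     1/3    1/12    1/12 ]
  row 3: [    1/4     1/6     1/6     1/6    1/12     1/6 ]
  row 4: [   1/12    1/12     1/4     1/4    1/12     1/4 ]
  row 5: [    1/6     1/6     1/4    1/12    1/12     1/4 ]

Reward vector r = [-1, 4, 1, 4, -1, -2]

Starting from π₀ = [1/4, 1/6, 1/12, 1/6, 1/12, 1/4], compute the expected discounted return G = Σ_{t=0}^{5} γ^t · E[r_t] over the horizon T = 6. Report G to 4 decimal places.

t=0: π = [0.2500, 0.1667, 0.0833, 0.1667, 0.0833, 0.2500], E[r] = 0.5833, γ^t·E[r] = 0.583333, running G = 0.583333
t=1: π = [0.2083, 0.1667, 0.1667, 0.1667, 0.1181, 0.1736], E[r] = 0.8264, γ^t·E[r] = 0.578472, running G = 1.161806
t=2: π = [0.2159, 0.1568, 0.1597, 0.1898, 0.1146, 0.1632], E[r] = 0.8895, γ^t·E[r] = 0.435839, running G = 1.597645
t=3: π = [0.2175, 0.1569, 0.1585, 0.1892, 0.1144, 0.1634], E[r] = 0.8842, γ^t·E[r] = 0.303268, running G = 1.900913
t=4: π = [0.2175, 0.1570, 0.1585, 0.1890, 0.1145, 0.1635], E[r] = 0.8834, γ^t·E[r] = 0.212106, running G = 2.113019
t=5: π = [0.2174, 0.1570, 0.1585, 0.1890, 0.1145, 0.1635], E[r] = 0.8834, γ^t·E[r] = 0.148481, running G = 2.261500

G = 2.2615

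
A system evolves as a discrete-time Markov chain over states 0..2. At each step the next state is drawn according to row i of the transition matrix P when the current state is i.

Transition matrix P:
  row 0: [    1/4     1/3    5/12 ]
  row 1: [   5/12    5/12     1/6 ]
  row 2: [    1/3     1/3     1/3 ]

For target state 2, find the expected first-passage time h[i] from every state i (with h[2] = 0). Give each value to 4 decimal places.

First-step conditioning: h[2] = 0; for i ≠ 2, h[i] = 1 + Σ_k P[i][k]·h[k].
  h[0] = 1 + 1/4·h[0] + 1/3·h[1]
  h[1] = 1 + 5/12·h[0] + 5/12·h[1]
Solving the 2×2 linear system over states ≠ 2 gives exactly h = [132/43, 168/43, 0] (h[2] = 0 is the target).

h = [3.0698, 3.9070, 0.0000]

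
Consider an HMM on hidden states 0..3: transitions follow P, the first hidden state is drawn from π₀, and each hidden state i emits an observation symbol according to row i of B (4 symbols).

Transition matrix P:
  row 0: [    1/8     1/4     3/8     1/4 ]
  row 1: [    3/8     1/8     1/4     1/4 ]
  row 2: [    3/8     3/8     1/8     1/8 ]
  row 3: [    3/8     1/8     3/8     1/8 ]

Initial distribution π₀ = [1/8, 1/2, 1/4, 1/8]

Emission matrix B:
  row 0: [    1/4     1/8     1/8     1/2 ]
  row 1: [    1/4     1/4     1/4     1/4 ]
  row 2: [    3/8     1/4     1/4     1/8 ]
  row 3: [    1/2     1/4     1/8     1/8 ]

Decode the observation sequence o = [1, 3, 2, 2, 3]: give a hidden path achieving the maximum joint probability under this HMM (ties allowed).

t=0: δ = [1.562e-02, 1.250e-01, 6.250e-02, 3.125e-02]  (obs o_0=1)
t=1: δ = [2.344e-02, 5.859e-03, 3.906e-03, 3.906e-03]  ψ = [1, 2, 1, 1]  (obs o_1=3)
t=2: δ = [3.662e-04, 1.465e-03, 2.197e-03, 7.324e-04]  ψ = [0, 0, 0, 0]  (obs o_2=2)
t=3: δ = [1.030e-04, 2.060e-04, 9.155e-05, 4.578e-05]  ψ = [2, 2, 1, 1]  (obs o_3=2)
t=4: δ = [3.862e-05, 8.583e-06, 6.437e-06, 6.437e-06]  ψ = [1, 2, 1, 1]  (obs o_4=3)
backtrack: best end state = 0; path = [1, 0, 2, 1, 0]

path = [1, 0, 2, 1, 0]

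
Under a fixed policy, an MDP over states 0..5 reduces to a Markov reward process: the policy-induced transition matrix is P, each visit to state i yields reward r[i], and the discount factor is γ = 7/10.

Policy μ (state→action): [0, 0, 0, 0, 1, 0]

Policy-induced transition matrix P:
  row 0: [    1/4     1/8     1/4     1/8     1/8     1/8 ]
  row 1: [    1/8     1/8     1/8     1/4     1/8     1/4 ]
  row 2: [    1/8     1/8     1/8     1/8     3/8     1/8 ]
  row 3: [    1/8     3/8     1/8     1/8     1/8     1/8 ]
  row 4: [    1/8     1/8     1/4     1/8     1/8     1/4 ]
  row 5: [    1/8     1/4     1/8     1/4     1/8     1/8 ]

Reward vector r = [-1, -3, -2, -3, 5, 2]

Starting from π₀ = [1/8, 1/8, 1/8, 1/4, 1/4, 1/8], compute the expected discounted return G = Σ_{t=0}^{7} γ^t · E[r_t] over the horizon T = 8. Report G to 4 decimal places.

t=0: π = [0.1250, 0.1250, 0.1250, 0.2500, 0.2500, 0.1250], E[r] = 0.0000, γ^t·E[r] = 0.000000, running G = 0.000000
t=1: π = [0.1406, 0.2031, 0.1719, 0.1563, 0.1563, 0.1719], E[r] = -0.4375, γ^t·E[r] = -0.306250, running G = -0.306250
t=2: π = [0.1426, 0.1855, 0.1621, 0.1719, 0.1680, 0.1699], E[r] = -0.3594, γ^t·E[r] = -0.176094, running G = -0.482344
t=3: π = [0.1428, 0.1892, 0.1638, 0.1694, 0.1655, 0.1692], E[r] = -0.3804, γ^t·E[r] = -0.130467, running G = -0.612811
t=4: π = [0.1429, 0.1885, 0.1635, 0.1698, 0.1660, 0.1693], E[r] = -0.3764, γ^t·E[r] = -0.090375, running G = -0.703186
t=5: π = [0.1429, 0.1886, 0.1636, 0.1697, 0.1659, 0.1693], E[r] = -0.3771, γ^t·E[r] = -0.063372, running G = -0.766558
t=6: π = [0.1429, 0.1886, 0.1636, 0.1697, 0.1659, 0.1693], E[r] = -0.3769, γ^t·E[r] = -0.044345, running G = -0.810903
t=7: π = [0.1429, 0.1886, 0.1636, 0.1697, 0.1659, 0.1693], E[r] = -0.3769, γ^t·E[r] = -0.031043, running G = -0.841946

G = -0.8419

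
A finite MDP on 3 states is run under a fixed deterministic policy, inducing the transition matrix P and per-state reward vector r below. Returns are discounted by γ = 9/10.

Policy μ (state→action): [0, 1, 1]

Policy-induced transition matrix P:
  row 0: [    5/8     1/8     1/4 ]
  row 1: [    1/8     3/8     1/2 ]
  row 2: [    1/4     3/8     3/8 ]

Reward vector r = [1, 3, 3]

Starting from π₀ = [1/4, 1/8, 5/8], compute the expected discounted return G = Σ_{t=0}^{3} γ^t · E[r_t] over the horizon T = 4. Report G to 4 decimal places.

G = 8.1916

t=0: π = [0.2500, 0.1250, 0.6250], E[r] = 2.5000, γ^t·E[r] = 2.500000, running G = 2.500000
t=1: π = [0.3281, 0.3125, 0.3594], E[r] = 2.3438, γ^t·E[r] = 2.109375, running G = 4.609375
t=2: π = [0.3340, 0.2930, 0.3730], E[r] = 2.3320, γ^t·E[r] = 1.888945, running G = 6.498320
t=3: π = [0.3386, 0.2915, 0.3699], E[r] = 2.3228, γ^t·E[r] = 1.693288, running G = 8.191608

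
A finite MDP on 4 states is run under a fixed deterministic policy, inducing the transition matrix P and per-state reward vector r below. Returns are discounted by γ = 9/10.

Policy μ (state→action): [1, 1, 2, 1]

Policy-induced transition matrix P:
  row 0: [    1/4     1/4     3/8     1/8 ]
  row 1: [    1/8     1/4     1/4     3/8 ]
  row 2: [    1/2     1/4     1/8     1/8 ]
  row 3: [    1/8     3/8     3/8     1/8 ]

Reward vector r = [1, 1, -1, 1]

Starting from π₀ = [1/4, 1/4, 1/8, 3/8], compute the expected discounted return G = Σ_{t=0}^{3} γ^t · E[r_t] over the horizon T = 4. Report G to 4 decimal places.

t=0: π = [0.2500, 0.2500, 0.1250, 0.3750], E[r] = 0.7500, γ^t·E[r] = 0.750000, running G = 0.750000
t=1: π = [0.2031, 0.2969, 0.3125, 0.1875], E[r] = 0.3750, γ^t·E[r] = 0.337500, running G = 1.087500
t=2: π = [0.2676, 0.2734, 0.2598, 0.1992], E[r] = 0.4805, γ^t·E[r] = 0.389180, running G = 1.476680
t=3: π = [0.2559, 0.2749, 0.2759, 0.1934], E[r] = 0.4482, γ^t·E[r] = 0.326769, running G = 1.803448

G = 1.8034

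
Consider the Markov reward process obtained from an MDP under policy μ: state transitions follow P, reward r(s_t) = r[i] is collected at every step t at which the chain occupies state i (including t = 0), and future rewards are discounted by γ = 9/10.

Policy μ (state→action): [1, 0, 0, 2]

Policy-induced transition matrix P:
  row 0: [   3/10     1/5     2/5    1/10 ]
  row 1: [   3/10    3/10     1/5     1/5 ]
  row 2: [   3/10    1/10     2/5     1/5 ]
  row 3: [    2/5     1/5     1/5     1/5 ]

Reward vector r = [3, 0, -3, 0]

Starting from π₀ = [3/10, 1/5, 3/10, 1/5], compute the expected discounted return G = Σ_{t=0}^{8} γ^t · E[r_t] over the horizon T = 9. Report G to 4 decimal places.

G = -0.1531

t=0: π = [0.3000, 0.2000, 0.3000, 0.2000], E[r] = 0.0000, γ^t·E[r] = 0.000000, running G = 0.000000
t=1: π = [0.3200, 0.1900, 0.3200, 0.1700], E[r] = 0.0000, γ^t·E[r] = 0.000000, running G = 0.000000
t=2: π = [0.3170, 0.1870, 0.3280, 0.1680], E[r] = -0.0330, γ^t·E[r] = -0.026730, running G = -0.026730
t=3: π = [0.3168, 0.1859, 0.3290, 0.1683], E[r] = -0.0366, γ^t·E[r] = -0.026681, running G = -0.053411
t=4: π = [0.3168, 0.1857, 0.3292, 0.1683], E[r] = -0.0370, γ^t·E[r] = -0.024269, running G = -0.077681
t=5: π = [0.3168, 0.1857, 0.3292, 0.1683], E[r] = -0.0371, γ^t·E[r] = -0.021906, running G = -0.099587
t=6: π = [0.3168, 0.1856, 0.3292, 0.1683], E[r] = -0.0371, γ^t·E[r] = -0.019729, running G = -0.119315
t=7: π = [0.3168, 0.1856, 0.3292, 0.1683], E[r] = -0.0371, γ^t·E[r] = -0.017758, running G = -0.137073
t=8: π = [0.3168, 0.1856, 0.3292, 0.1683], E[r] = -0.0371, γ^t·E[r] = -0.015983, running G = -0.153056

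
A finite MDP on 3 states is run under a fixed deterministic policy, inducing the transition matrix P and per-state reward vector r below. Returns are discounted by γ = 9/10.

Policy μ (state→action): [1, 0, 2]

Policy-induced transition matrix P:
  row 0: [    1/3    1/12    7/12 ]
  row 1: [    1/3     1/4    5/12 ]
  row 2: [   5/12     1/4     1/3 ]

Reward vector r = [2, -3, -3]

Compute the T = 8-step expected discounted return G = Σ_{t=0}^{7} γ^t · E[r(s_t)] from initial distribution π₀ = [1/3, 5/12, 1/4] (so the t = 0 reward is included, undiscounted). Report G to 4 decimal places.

t=0: π = [0.3333, 0.4167, 0.2500], E[r] = -1.3333, γ^t·E[r] = -1.333333, running G = -1.333333
t=1: π = [0.3542, 0.1944, 0.4514], E[r] = -1.2292, γ^t·E[r] = -1.106250, running G = -2.439583
t=2: π = [0.3709, 0.1910, 0.4381], E[r] = -1.1453, γ^t·E[r] = -0.927656, running G = -3.367240
t=3: π = [0.3698, 0.1882, 0.4420], E[r] = -1.1508, γ^t·E[r] = -0.838934, running G = -4.206173
t=4: π = [0.3702, 0.1884, 0.4415], E[r] = -1.1492, γ^t·E[r] = -0.753972, running G = -4.960146
t=5: π = [0.3701, 0.1883, 0.4416], E[r] = -1.1494, γ^t·E[r] = -0.678701, running G = -5.638846
t=6: π = [0.3701, 0.1883, 0.4416], E[r] = -1.1493, γ^t·E[r] = -0.610809, running G = -6.249655
t=7: π = [0.3701, 0.1883, 0.4416], E[r] = -1.1494, γ^t·E[r] = -0.549731, running G = -6.799387

G = -6.7994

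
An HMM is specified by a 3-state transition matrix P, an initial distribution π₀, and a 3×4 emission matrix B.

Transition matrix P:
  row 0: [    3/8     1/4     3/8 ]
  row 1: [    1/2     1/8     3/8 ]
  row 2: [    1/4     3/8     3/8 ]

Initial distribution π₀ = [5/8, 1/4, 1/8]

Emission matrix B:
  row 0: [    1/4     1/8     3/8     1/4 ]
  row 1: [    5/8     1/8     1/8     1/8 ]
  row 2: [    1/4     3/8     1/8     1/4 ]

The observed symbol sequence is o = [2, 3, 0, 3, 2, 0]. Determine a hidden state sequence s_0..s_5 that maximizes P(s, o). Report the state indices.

path = [0, 2, 1, 0, 0, 1]

t=0: δ = [2.344e-01, 3.125e-02, 1.562e-02]  (obs o_0=2)
t=1: δ = [2.197e-02, 7.324e-03, 2.197e-02]  ψ = [0, 0, 0]  (obs o_1=3)
t=2: δ = [2.060e-03, 5.150e-03, 2.060e-03]  ψ = [0, 2, 0]  (obs o_2=0)
t=3: δ = [6.437e-04, 9.656e-05, 4.828e-04]  ψ = [1, 2, 1]  (obs o_3=3)
t=4: δ = [9.052e-05, 2.263e-05, 3.017e-05]  ψ = [0, 2, 0]  (obs o_4=2)
t=5: δ = [8.487e-06, 1.414e-05, 8.487e-06]  ψ = [0, 0, 0]  (obs o_5=0)
backtrack: best end state = 1; path = [0, 2, 1, 0, 0, 1]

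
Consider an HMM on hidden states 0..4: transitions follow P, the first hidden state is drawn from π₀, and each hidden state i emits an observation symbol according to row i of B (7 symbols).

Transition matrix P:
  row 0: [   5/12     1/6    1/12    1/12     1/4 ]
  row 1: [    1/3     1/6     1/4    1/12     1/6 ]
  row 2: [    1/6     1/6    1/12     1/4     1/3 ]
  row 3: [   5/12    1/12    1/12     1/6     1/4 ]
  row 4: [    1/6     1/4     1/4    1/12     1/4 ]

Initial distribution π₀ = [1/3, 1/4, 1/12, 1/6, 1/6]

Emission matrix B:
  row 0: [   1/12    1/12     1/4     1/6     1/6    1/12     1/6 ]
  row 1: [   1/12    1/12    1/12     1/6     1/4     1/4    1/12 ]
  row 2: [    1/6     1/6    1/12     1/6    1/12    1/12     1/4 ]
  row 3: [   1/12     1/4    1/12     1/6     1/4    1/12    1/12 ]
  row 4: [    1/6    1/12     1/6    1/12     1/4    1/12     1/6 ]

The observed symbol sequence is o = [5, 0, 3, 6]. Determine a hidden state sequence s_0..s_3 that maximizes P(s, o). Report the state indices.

path = [1, 0, 0, 0]

t=0: δ = [2.778e-02, 6.250e-02, 6.944e-03, 1.389e-02, 1.389e-02]  (obs o_0=5)
t=1: δ = [1.736e-03, 8.681e-04, 2.604e-03, 4.340e-04, 1.736e-03]  ψ = [1, 1, 1, 1, 1]  (obs o_1=0)
t=2: δ = [1.206e-04, 7.234e-05, 7.234e-05, 1.085e-04, 7.234e-05]  ψ = [0, 2, 4, 2, 2]  (obs o_2=3)
t=3: δ = [8.372e-06, 1.674e-06, 4.521e-06, 1.507e-06, 5.023e-06]  ψ = [0, 0, 1, 2, 0]  (obs o_3=6)
backtrack: best end state = 0; path = [1, 0, 0, 0]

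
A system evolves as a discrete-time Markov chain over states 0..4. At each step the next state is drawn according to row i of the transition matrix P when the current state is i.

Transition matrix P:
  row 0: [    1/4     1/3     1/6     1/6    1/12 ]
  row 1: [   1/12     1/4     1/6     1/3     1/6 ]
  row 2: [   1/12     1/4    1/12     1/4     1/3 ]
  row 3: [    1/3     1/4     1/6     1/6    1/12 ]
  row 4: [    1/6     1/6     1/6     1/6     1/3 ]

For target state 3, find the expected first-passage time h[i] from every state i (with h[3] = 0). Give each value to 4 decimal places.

h = [4.4668, 3.7911, 4.2098, 0.0000, 4.6169]

First-step conditioning: h[3] = 0; for i ≠ 3, h[i] = 1 + Σ_k P[i][k]·h[k].
  h[0] = 1 + 1/4·h[0] + 1/3·h[1] + 1/6·h[2] + 1/12·h[4]
  h[1] = 1 + 1/12·h[0] + 1/4·h[1] + 1/6·h[2] + 1/6·h[4]
  h[2] = 1 + 1/12·h[0] + 1/4·h[1] + 1/12·h[2] + 1/3·h[4]
  h[4] = 1 + 1/6·h[0] + 1/6·h[1] + 1/6·h[2] + 1/3·h[4]
Solving the 4×4 linear system over states ≠ 3 gives exactly h = [4641/1039, 3939/1039, 4374/1039, 0, 4797/1039] (h[3] = 0 is the target).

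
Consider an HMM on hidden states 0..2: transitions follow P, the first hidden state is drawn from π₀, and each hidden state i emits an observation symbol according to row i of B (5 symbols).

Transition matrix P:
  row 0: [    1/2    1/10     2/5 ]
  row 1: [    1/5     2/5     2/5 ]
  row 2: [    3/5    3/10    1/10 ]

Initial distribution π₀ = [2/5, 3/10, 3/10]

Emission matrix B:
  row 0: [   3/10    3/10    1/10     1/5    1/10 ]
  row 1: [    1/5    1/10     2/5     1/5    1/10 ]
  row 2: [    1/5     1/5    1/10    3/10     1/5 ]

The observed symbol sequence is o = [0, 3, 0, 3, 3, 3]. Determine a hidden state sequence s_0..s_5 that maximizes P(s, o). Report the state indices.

t=0: δ = [1.200e-01, 6.000e-02, 6.000e-02]  (obs o_0=0)
t=1: δ = [1.200e-02, 4.800e-03, 1.440e-02]  ψ = [0, 1, 0]  (obs o_1=3)
t=2: δ = [2.592e-03, 8.640e-04, 9.600e-04]  ψ = [2, 2, 0]  (obs o_2=0)
t=3: δ = [2.592e-04, 6.912e-05, 3.110e-04]  ψ = [0, 1, 0]  (obs o_3=3)
t=4: δ = [3.732e-05, 1.866e-05, 3.110e-05]  ψ = [2, 2, 0]  (obs o_4=3)
t=5: δ = [3.732e-06, 1.866e-06, 4.479e-06]  ψ = [0, 2, 0]  (obs o_5=3)
backtrack: best end state = 2; path = [0, 2, 0, 2, 0, 2]

path = [0, 2, 0, 2, 0, 2]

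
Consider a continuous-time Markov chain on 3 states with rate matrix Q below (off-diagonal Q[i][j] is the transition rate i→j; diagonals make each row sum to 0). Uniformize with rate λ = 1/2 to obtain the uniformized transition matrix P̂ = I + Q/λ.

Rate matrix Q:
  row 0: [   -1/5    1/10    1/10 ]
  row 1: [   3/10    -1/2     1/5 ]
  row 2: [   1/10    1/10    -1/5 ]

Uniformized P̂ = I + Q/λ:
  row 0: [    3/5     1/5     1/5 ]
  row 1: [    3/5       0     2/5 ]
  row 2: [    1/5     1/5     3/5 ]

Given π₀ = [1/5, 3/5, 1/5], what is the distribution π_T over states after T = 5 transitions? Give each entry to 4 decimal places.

π = [0.4450, 0.1665, 0.3885]

t=0: π = [0.2000, 0.6000, 0.2000]
t=1: π = [0.5200, 0.0800, 0.4000]
t=2: π = [0.4400, 0.1840, 0.3760]
t=3: π = [0.4496, 0.1632, 0.3872]
t=4: π = [0.4451, 0.1674, 0.3875]
t=5: π = [0.4450, 0.1665, 0.3885]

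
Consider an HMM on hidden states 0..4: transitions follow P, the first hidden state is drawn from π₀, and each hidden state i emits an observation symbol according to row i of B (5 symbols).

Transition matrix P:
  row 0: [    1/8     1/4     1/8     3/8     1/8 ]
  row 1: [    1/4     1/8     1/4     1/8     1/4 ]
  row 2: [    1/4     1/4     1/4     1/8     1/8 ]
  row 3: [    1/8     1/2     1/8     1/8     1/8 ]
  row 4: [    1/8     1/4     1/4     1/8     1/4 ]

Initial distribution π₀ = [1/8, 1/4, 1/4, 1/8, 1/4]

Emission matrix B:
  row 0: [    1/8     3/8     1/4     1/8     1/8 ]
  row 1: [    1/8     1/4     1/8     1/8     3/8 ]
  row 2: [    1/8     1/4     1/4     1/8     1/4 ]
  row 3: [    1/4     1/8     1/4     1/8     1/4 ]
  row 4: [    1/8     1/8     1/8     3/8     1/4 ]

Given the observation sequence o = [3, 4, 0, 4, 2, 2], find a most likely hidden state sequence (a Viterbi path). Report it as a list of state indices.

t=0: δ = [1.562e-02, 3.125e-02, 3.125e-02, 1.562e-02, 9.375e-02]  (obs o_0=3)
t=1: δ = [1.465e-03, 8.789e-03, 5.859e-03, 2.930e-03, 5.859e-03]  ψ = [4, 4, 4, 4, 4]  (obs o_1=4)
t=2: δ = [2.747e-04, 1.831e-04, 2.747e-04, 2.747e-04, 2.747e-04]  ψ = [1, 2, 1, 1, 1]  (obs o_2=0)
t=3: δ = [8.583e-06, 5.150e-05, 1.717e-05, 2.575e-05, 1.717e-05]  ψ = [2, 3, 2, 0, 4]  (obs o_3=4)
t=4: δ = [3.219e-06, 1.609e-06, 3.219e-06, 1.609e-06, 1.609e-06]  ψ = [1, 3, 1, 1, 1]  (obs o_4=2)
t=5: δ = [2.012e-07, 1.006e-07, 2.012e-07, 3.017e-07, 5.029e-08]  ψ = [2, 0, 2, 0, 0]  (obs o_5=2)
backtrack: best end state = 3; path = [4, 1, 3, 1, 0, 3]

path = [4, 1, 3, 1, 0, 3]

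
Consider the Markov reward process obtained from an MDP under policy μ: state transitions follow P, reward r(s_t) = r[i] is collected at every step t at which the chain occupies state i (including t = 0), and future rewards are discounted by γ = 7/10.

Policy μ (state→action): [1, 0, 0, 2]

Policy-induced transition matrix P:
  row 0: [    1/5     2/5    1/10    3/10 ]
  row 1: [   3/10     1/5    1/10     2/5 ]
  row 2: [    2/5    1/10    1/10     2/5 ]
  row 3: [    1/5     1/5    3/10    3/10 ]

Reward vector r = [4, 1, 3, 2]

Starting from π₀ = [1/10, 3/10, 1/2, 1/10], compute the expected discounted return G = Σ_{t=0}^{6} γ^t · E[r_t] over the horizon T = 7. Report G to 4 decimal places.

G = 7.5341

t=0: π = [0.1000, 0.3000, 0.5000, 0.1000], E[r] = 2.4000, γ^t·E[r] = 2.400000, running G = 2.400000
t=1: π = [0.3300, 0.1700, 0.1200, 0.3800], E[r] = 2.6100, γ^t·E[r] = 1.827000, running G = 4.227000
t=2: π = [0.2410, 0.2540, 0.1760, 0.3290], E[r] = 2.4040, γ^t·E[r] = 1.177960, running G = 5.404960
t=3: π = [0.2606, 0.2306, 0.1658, 0.3430], E[r] = 2.4564, γ^t·E[r] = 0.842545, running G = 6.247505
t=4: π = [0.2562, 0.2355, 0.1686, 0.3396], E[r] = 2.4455, γ^t·E[r] = 0.587165, running G = 6.834670
t=5: π = [0.2573, 0.2344, 0.1679, 0.3404], E[r] = 2.4481, γ^t·E[r] = 0.411451, running G = 7.246121
t=6: π = [0.2570, 0.2347, 0.1681, 0.3402], E[r] = 2.4475, γ^t·E[r] = 0.287942, running G = 7.534063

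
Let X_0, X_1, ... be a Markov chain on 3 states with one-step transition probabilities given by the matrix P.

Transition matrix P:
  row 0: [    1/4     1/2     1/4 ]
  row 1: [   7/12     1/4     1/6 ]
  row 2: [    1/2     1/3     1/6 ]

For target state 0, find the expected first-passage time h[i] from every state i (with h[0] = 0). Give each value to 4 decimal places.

First-step conditioning: h[0] = 0; for i ≠ 0, h[i] = 1 + Σ_k P[i][k]·h[k].
  h[1] = 1 + 1/4·h[1] + 1/6·h[2]
  h[2] = 1 + 1/3·h[1] + 1/6·h[2]
Solving the 2×2 linear system over states ≠ 0 gives exactly h = [0, 72/41, 78/41] (h[0] = 0 is the target).

h = [0.0000, 1.7561, 1.9024]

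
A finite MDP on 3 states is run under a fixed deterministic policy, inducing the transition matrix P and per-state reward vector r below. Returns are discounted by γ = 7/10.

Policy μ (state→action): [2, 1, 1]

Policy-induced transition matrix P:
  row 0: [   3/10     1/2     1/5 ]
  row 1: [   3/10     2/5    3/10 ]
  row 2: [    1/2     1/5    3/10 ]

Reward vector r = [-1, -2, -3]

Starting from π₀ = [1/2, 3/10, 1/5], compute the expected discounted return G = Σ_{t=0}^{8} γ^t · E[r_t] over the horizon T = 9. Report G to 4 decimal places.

G = -5.9045

t=0: π = [0.5000, 0.3000, 0.2000], E[r] = -1.7000, γ^t·E[r] = -1.700000, running G = -1.700000
t=1: π = [0.3400, 0.4100, 0.2500], E[r] = -1.9100, γ^t·E[r] = -1.337000, running G = -3.037000
t=2: π = [0.3500, 0.3840, 0.2660], E[r] = -1.9160, γ^t·E[r] = -0.938840, running G = -3.975840
t=3: π = [0.3532, 0.3818, 0.2650], E[r] = -1.9118, γ^t·E[r] = -0.655747, running G = -4.631587
t=4: π = [0.3530, 0.3823, 0.2647], E[r] = -1.9117, γ^t·E[r] = -0.458994, running G = -5.090582
t=5: π = [0.3529, 0.3824, 0.2647], E[r] = -1.9118, γ^t·E[r] = -0.321310, running G = -5.411892
t=6: π = [0.3529, 0.3824, 0.2647], E[r] = -1.9118, γ^t·E[r] = -0.224917, running G = -5.636809
t=7: π = [0.3529, 0.3824, 0.2647], E[r] = -1.9118, γ^t·E[r] = -0.157442, running G = -5.794251
t=8: π = [0.3529, 0.3824, 0.2647], E[r] = -1.9118, γ^t·E[r] = -0.110209, running G = -5.904461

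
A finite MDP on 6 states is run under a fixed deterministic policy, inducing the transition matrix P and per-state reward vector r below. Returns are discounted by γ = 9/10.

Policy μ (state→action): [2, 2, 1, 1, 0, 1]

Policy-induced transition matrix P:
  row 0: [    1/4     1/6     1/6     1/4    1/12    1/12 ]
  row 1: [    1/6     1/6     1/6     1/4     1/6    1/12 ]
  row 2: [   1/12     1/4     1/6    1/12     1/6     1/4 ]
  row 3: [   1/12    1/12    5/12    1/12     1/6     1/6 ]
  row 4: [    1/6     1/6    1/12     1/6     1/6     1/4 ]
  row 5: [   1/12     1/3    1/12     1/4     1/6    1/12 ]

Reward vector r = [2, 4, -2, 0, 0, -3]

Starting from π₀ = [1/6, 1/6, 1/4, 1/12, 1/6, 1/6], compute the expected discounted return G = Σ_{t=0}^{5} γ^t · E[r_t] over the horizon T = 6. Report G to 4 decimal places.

G = 0.8625

t=0: π = [0.1667, 0.1667, 0.2500, 0.0833, 0.1667, 0.1667], E[r] = 0.0000, γ^t·E[r] = 0.000000, running G = 0.000000
t=1: π = [0.1389, 0.2083, 0.1597, 0.1806, 0.1528, 0.1597], E[r] = 0.3125, γ^t·E[r] = 0.281250, running G = 0.281250
t=2: π = [0.1366, 0.1916, 0.1858, 0.1806, 0.1551, 0.1505], E[r] = 0.2164, γ^t·E[r] = 0.175313, running G = 0.456563
t=3: π = [0.1350, 0.1922, 0.1863, 0.1760, 0.1553, 0.1552], E[r] = 0.2004, γ^t·E[r] = 0.146109, running G = 0.602672
t=4: π = [0.1348, 0.1934, 0.1848, 0.1767, 0.1554, 0.1549], E[r] = 0.2087, γ^t·E[r] = 0.136941, running G = 0.739613
t=5: π = [0.1349, 0.1932, 0.1850, 0.1768, 0.1554, 0.1548], E[r] = 0.2082, γ^t·E[r] = 0.122932, running G = 0.862545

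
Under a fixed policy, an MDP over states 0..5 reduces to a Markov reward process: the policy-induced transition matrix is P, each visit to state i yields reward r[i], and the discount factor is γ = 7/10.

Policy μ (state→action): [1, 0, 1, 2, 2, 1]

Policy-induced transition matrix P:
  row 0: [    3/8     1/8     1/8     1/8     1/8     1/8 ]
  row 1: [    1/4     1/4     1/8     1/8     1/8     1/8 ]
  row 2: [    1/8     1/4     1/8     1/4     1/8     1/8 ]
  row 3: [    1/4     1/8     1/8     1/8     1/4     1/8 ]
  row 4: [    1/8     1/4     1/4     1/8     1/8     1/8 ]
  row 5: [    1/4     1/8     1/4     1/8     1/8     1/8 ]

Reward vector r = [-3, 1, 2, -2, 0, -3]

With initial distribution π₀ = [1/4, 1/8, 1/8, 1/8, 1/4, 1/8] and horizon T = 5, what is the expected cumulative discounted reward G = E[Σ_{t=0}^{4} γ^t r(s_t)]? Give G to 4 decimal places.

G = -2.5316

t=0: π = [0.2500, 0.1250, 0.1250, 0.1250, 0.2500, 0.1250], E[r] = -1.0000, γ^t·E[r] = -1.000000, running G = -1.000000
t=1: π = [0.2344, 0.1875, 0.1719, 0.1406, 0.1406, 0.1250], E[r] = -0.8281, γ^t·E[r] = -0.579688, running G = -1.579688
t=2: π = [0.2402, 0.1875, 0.1582, 0.1465, 0.1426, 0.1250], E[r] = -0.8848, γ^t·E[r] = -0.433535, running G = -2.013223
t=3: π = [0.2424, 0.1860, 0.1584, 0.1448, 0.1433, 0.1250], E[r] = -0.8889, γ^t·E[r] = -0.304898, running G = -2.318121
t=4: π = [0.2426, 0.1860, 0.1585, 0.1448, 0.1431, 0.1250], E[r] = -0.8893, γ^t·E[r] = -0.213524, running G = -2.531645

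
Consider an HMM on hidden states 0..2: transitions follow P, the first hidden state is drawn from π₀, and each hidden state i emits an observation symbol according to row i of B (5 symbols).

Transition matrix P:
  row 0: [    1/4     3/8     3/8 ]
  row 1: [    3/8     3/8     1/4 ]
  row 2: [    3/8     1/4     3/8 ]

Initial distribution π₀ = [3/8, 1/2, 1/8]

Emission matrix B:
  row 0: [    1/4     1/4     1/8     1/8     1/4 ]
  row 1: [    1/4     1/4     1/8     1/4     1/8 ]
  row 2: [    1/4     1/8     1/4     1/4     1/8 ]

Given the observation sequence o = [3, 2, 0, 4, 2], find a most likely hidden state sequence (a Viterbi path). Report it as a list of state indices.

path = [1, 2, 2, 0, 2]

t=0: δ = [4.688e-02, 1.250e-01, 3.125e-02]  (obs o_0=3)
t=1: δ = [5.859e-03, 5.859e-03, 7.812e-03]  ψ = [1, 1, 1]  (obs o_1=2)
t=2: δ = [7.324e-04, 5.493e-04, 7.324e-04]  ψ = [2, 0, 2]  (obs o_2=0)
t=3: δ = [6.866e-05, 3.433e-05, 3.433e-05]  ψ = [2, 0, 0]  (obs o_3=4)
t=4: δ = [2.146e-06, 3.219e-06, 6.437e-06]  ψ = [0, 0, 0]  (obs o_4=2)
backtrack: best end state = 2; path = [1, 2, 2, 0, 2]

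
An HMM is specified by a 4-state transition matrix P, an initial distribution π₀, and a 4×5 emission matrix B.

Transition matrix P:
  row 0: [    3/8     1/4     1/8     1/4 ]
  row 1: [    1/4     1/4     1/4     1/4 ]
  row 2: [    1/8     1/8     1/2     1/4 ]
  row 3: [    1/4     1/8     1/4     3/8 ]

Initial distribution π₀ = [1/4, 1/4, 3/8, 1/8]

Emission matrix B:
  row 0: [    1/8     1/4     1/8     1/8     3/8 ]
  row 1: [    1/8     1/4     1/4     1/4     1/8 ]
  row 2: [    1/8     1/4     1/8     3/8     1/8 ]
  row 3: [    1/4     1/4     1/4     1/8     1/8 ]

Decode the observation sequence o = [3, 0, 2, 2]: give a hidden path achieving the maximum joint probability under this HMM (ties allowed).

path = [2, 3, 3, 3]

t=0: δ = [3.125e-02, 6.250e-02, 1.406e-01, 1.562e-02]  (obs o_0=3)
t=1: δ = [2.197e-03, 2.197e-03, 8.789e-03, 8.789e-03]  ψ = [2, 2, 2, 2]  (obs o_1=0)
t=2: δ = [2.747e-04, 2.747e-04, 5.493e-04, 8.240e-04]  ψ = [3, 2, 2, 3]  (obs o_2=2)
t=3: δ = [2.575e-05, 2.575e-05, 3.433e-05, 7.725e-05]  ψ = [3, 3, 2, 3]  (obs o_3=2)
backtrack: best end state = 3; path = [2, 3, 3, 3]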